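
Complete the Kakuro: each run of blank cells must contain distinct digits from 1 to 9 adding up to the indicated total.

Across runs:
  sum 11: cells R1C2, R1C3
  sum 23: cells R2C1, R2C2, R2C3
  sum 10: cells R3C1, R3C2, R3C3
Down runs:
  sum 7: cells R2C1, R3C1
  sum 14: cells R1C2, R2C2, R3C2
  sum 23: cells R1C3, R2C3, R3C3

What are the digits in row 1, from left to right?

2, 9

23 in 3 cells must be {6,8,9}.
Only 6 fits R2C1 under both its across sum 23 and down sum 7.
R3C1 = 7 − 6 = 1 completes the 7 down.
Given what's placed, R3C3 must be 6 to fit the 10 across and 23 down.
R3C2 = 10 − 7 = 3 completes the 10 across.
R2C2 = 9: the only remaining digit allowed by both the 23 across and the 14 down.
R2C3 = 23 − 15 = 8 completes the 23 across.
R1C2 = 14 − 12 = 2 completes the 14 down.
R1C3 = 11 − 2 = 9 completes the 11 across.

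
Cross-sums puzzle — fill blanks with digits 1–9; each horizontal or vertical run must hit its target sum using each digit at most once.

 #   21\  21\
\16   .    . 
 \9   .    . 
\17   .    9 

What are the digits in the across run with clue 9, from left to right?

16 in 2 cells must be {7,9}; 17 in 2 cells must be {8,9}.
R1C2 = 7: the only remaining digit allowed by both the 16 across and the 21 down.
R2C2 = 21 − 16 = 5 completes the 21 down.
R3C1 = 17 − 9 = 8 completes the 17 across.
R1C1 = 16 − 7 = 9 completes the 16 across.
R2C1 = 9 − 5 = 4 completes the 9 across.

4, 5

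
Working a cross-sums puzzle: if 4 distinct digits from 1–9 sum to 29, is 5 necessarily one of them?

The only way to make 29 from 4 distinct digits is {5,7,8,9}, which contains 5.

Yes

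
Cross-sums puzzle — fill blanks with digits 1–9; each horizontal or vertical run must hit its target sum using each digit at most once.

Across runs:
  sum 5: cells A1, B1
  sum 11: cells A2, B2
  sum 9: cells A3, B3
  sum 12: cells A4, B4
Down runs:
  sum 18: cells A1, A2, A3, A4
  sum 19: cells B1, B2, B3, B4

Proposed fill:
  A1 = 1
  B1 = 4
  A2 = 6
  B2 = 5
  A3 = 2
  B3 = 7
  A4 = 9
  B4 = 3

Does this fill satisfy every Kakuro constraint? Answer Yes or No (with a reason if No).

Across: 1+4=5; 6+5=11; 2+7=9; 9+3=12. Down: 1+6+2+9=18; 4+5+7+3=19. No digit repeats within any run.

Yes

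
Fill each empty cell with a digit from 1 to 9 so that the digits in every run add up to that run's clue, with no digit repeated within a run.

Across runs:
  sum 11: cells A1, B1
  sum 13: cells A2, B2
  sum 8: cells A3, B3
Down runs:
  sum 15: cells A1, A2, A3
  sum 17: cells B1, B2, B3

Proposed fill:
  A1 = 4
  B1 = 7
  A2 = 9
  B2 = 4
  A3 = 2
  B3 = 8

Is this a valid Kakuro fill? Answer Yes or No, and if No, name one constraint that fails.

No — the across run A3–B3 sums to 10, not 8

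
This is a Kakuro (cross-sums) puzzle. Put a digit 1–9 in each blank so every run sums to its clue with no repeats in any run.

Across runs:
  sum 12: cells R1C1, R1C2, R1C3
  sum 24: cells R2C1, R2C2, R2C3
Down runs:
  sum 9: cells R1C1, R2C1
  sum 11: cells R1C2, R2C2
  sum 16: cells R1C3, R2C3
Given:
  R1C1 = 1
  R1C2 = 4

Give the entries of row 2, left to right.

8, 7, 9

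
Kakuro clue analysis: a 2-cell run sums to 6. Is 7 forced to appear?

No

Counterexample: {1,5} sums to 6 without using 7.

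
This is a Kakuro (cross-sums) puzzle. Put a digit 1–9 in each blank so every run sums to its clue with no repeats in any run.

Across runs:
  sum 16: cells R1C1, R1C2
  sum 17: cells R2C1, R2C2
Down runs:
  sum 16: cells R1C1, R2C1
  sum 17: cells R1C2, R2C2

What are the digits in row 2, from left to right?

16 in 2 cells must be {7,9}; 17 in 2 cells must be {8,9}.
The 16 across and the 17 down share only 9, so R1C2 = 9.
The 17 across and the 16 down share only 9, so R2C1 = 9.
R2C2 = 17 − 9 = 8 completes the 17 across.
R1C1 = 16 − 9 = 7 completes the 16 across.

9 8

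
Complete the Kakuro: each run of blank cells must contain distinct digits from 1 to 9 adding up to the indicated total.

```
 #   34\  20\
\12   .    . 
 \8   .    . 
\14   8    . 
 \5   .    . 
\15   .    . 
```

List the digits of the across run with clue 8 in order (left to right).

34 in 5 cells must be {4,6,7,8,9}.
R3C2 = 14 − 8 = 6 completes the 14 across.
Given what's placed, R4C1 must be 4 to fit the 5 across and 34 down.
R4C2 = 5 − 4 = 1 completes the 5 across.
Nothing is forced directly, so branch on R1C1, whose candidates are 7 or 9. If R1C1 = 7: then R1C2 would have to be in {5} for the 12 across but in {2,3,4,7,8} for the 20 down — contradiction. So R1C1 = 9.
R1C2 = 12 − 9 = 3 completes the 12 across.
Given what's placed, R2C2 must be 2 to fit the 8 across and 20 down.
R5C2 = 20 − 12 = 8 completes the 20 down.
R2C1 = 8 − 2 = 6 completes the 8 across.

6 2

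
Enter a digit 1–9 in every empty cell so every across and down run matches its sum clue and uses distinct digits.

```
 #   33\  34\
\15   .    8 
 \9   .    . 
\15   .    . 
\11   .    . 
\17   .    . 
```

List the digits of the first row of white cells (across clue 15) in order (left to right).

7 8

17 in 2 cells must be {8,9}; 34 in 5 cells must be {4,6,7,8,9}.
R1C1 = 15 − 8 = 7 completes the 15 across.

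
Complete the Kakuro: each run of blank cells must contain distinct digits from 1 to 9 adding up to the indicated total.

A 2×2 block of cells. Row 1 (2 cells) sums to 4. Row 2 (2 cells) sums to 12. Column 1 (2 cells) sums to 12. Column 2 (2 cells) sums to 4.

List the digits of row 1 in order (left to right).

3 1

4 in 2 cells must be {1,3}.
The 4 across and the 12 down share only 3, so (1,1) = 3.
(1,2) = 4 − 3 = 1 completes the 4 across.
(2,1) = 12 − 3 = 9 completes the 12 down.
(2,2) = 12 − 9 = 3 completes the 12 across.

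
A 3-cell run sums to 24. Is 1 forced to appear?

No

The only way to make 24 from 3 distinct digits is {7,8,9}, which does not contain 1.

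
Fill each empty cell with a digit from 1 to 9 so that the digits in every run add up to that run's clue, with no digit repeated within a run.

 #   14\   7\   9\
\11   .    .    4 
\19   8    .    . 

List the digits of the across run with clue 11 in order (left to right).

R1C1 = 14 − 8 = 6 completes the 14 down.
R1C2 = 11 − 10 = 1 completes the 11 across.
R2C2 = 7 − 1 = 6 completes the 7 down.
R2C3 = 19 − 14 = 5 completes the 19 across.

6 1 4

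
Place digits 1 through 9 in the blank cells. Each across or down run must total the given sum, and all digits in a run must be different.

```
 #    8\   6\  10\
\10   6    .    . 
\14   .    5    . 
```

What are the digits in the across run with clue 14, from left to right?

R1C2 = 6 − 5 = 1 completes the 6 down.
R1C3 = 10 − 7 = 3 completes the 10 across.
R2C1 = 8 − 6 = 2 completes the 8 down.
R2C3 = 14 − 7 = 7 completes the 14 across.

2 5 7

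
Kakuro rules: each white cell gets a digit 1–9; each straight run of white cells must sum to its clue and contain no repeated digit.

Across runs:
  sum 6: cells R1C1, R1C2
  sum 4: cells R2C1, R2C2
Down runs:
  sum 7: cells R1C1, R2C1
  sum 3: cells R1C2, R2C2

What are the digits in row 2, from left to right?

4 in 2 cells must be {1,3}; 3 in 2 cells must be {1,2}.
The 4 across and the 3 down share only 1, so R2C2 = 1.
R1C2 = 3 − 1 = 2 completes the 3 down.
R2C1 = 4 − 1 = 3 completes the 4 across.
R1C1 = 6 − 2 = 4 completes the 6 across.

3 1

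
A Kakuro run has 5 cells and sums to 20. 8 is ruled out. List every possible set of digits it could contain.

5 distinct digits from 1–9 sum between 15 and 35.
Dropping sets that contain 8.

{1,2,3,5,9}; {1,2,4,6,7}; {1,3,4,5,7}; {2,3,4,5,6}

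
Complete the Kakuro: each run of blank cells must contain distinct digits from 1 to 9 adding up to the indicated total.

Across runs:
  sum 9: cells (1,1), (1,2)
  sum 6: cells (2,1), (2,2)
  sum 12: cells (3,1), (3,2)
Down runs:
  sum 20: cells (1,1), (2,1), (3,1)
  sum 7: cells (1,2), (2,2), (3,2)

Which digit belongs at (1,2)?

7 in 3 cells must be {1,2,4}.
The 12 across and the 7 down share only 4, so (3,2) = 4.
(3,1) = 12 − 4 = 8 completes the 12 across.
Given what's placed, (2,1) must be 5 to fit the 6 across and 20 down.
(2,2) = 6 − 5 = 1 completes the 6 across.
(1,1) = 20 − 13 = 7 completes the 20 down.
(1,2) = 9 − 7 = 2 completes the 9 across.

2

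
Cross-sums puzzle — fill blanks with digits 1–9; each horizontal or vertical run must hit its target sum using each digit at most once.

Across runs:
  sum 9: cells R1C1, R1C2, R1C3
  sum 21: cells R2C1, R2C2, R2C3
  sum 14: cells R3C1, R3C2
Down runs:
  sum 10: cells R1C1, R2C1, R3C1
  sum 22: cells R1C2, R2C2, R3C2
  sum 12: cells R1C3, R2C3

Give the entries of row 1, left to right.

Nothing is forced directly, so branch on R1C2, whose candidates are 5 or 6. If R1C2 = 6: then R1C3 would have to be in {1,2} for the 9 across but in {3,4,5,7,8,9} for the 12 down — contradiction. So R1C2 = 5.
Given what's placed, R1C3 must be 3 to fit the 9 across and 12 down.
R2C3 = 12 − 3 = 9 completes the 12 down.
R1C1 = 9 − 8 = 1 completes the 9 across.
R2C2 = 8: the only remaining digit allowed by both the 21 across and the 22 down.
R3C2 = 22 − 13 = 9 completes the 22 down.
R2C1 = 21 − 17 = 4 completes the 21 across.
R3C1 = 14 − 9 = 5 completes the 14 across.

1 5 3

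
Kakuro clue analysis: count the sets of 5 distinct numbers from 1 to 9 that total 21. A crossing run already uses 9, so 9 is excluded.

5 distinct digits from 1–9 sum between 15 and 35.
Dropping sets that contain 9.
Enumerating: {1,2,3,7,8}, {1,2,4,6,8}, {1,2,5,6,7}, {1,3,4,5,8}, {1,3,4,6,7}, {2,3,4,5,7}.

6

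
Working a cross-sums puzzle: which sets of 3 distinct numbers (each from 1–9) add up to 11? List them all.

3 distinct digits from 1–9 sum between 6 and 24.

{1,2,8}; {1,3,7}; {1,4,6}; {2,3,6}; {2,4,5}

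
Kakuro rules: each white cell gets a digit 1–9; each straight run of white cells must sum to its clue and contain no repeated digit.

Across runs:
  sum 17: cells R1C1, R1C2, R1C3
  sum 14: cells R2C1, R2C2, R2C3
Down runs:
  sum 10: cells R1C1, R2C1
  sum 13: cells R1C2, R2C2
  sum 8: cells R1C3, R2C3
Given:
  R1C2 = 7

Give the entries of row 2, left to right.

R2C2 = 13 − 7 = 6 completes the 13 down.
Nothing is forced directly, so branch on R2C1, whose candidates are 1 or 3 or 7. If R2C1 = 3: then R1C1 would have to be in {1,2,4,6,8,9} for the 17 across but in {7} for the 10 down — contradiction. If R2C1 = 7: then R1C1 would have to be in {1,2,4,6,8,9} for the 17 across but in {3} for the 10 down — contradiction. So R2C1 = 1.
R1C1 = 10 − 1 = 9 completes the 10 down.
R1C3 = 17 − 16 = 1 completes the 17 across.
R2C3 = 14 − 7 = 7 completes the 14 across.

1, 6, 7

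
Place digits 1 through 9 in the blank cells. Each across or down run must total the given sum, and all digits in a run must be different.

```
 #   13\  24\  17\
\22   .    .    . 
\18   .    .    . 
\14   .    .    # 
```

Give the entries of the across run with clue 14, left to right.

24 in 3 cells must be {7,8,9}; 17 in 2 cells must be {8,9}.
Nothing is forced directly, so branch on R2C2, whose candidates are 7 or 8 or 9. If R2C2 = 8: that forces R2C3 = 9, R3C2 = 9, R1C2 = 7, after which R1C3 would have to be in {6,9} for the 22 across but in {8} for the 17 down — contradiction. If R2C2 = 9: that forces R2C3 = 8, R3C2 = 8, R1C2 = 7, R1C3 = 9, R2C1 = 1, after which R3C1 would have to be in {6} for the 14 across but in {3,4,5,7,8,9} for the 13 down — contradiction. So R2C2 = 7.
Nothing is forced directly, so branch on R1C2, whose candidates are 8 or 9. If R1C2 = 8: that forces R1C3 = 9, R2C3 = 8, R3C2 = 9, R1C1 = 5, after which R2C1 would have to be in {3} for the 18 across but in {1,2,6,7} for the 13 down — contradiction. So R1C2 = 9.
R1C3 = 8: the only remaining digit allowed by both the 22 across and the 17 down.
R2C3 = 17 − 8 = 9 completes the 17 down.
R3C2 = 24 − 16 = 8 completes the 24 down.
R1C1 = 22 − 17 = 5 completes the 22 across.
R2C1 = 18 − 16 = 2 completes the 18 across.
R3C1 = 14 − 8 = 6 completes the 14 across.

6, 8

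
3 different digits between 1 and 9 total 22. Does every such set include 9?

Every partition of 22 into 3 distinct digits includes 9: {5,8,9}, {6,7,9}.

Yes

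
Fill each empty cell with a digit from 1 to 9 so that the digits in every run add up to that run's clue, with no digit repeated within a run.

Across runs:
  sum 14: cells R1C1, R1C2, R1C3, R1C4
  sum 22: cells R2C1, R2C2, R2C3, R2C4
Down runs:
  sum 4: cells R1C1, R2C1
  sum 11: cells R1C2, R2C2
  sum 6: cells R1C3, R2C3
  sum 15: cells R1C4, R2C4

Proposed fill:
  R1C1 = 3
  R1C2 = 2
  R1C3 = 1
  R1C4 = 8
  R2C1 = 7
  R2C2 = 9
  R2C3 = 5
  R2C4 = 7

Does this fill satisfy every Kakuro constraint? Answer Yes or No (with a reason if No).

No — the across run R2C1–R2C4 sums to 28, not 22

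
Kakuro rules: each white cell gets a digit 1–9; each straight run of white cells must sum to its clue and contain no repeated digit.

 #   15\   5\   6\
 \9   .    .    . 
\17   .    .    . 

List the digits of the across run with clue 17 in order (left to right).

The 9 across and the 15 down share only 6, so R1C1 = 6.
R2C1 = 15 − 6 = 9 completes the 15 down.
Nothing is forced directly, so branch on R1C2, whose candidates are 1 or 2. If R1C2 = 1: that forces R1C3 = 2, after which R2C2 would have to be in {1,2,3,5,6,7} for the 17 across but in {4} for the 5 down — contradiction. So R1C2 = 2.
R1C3 = 9 − 8 = 1 completes the 9 across.
R2C2 = 5 − 2 = 3 completes the 5 down.
R2C3 = 17 − 12 = 5 completes the 17 across.

9 3 5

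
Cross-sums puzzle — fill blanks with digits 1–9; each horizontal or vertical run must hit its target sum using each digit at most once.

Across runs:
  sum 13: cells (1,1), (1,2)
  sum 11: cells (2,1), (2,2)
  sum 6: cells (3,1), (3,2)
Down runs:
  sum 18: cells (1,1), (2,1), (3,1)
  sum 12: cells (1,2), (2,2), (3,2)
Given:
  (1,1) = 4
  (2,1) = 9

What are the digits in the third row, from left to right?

5, 1

(1,2) = 13 − 4 = 9 completes the 13 across.
(2,2) = 11 − 9 = 2 completes the 11 across.
(3,1) = 18 − 13 = 5 completes the 18 down.
(3,2) = 6 − 5 = 1 completes the 6 across.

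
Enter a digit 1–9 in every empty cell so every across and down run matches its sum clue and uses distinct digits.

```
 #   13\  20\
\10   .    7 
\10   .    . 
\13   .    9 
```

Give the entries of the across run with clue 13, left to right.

4 9

R1C1 = 10 − 7 = 3 completes the 10 across.
R2C2 = 20 − 16 = 4 completes the 20 down.
R3C1 = 13 − 9 = 4 completes the 13 across.
R2C1 = 10 − 4 = 6 completes the 10 across.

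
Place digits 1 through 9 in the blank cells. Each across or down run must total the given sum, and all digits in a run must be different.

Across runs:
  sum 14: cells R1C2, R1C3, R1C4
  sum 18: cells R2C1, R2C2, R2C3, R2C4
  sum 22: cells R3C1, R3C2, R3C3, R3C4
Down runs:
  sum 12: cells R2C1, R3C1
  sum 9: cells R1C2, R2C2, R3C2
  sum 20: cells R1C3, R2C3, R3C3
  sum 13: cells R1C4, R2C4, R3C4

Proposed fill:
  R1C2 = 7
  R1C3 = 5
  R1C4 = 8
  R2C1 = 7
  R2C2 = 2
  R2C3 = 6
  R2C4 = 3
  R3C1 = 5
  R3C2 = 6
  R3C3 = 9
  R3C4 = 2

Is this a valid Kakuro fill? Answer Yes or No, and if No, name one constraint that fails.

No — the down run R1C2–R3C2 sums to 15, not 9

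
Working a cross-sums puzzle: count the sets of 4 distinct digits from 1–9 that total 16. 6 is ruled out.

5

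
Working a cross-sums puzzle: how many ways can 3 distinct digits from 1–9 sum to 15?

8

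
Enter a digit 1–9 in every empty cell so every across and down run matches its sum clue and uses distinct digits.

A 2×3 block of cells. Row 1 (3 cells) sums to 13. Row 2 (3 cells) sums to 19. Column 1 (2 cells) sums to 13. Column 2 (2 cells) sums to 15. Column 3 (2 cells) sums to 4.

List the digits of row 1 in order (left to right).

4 8 1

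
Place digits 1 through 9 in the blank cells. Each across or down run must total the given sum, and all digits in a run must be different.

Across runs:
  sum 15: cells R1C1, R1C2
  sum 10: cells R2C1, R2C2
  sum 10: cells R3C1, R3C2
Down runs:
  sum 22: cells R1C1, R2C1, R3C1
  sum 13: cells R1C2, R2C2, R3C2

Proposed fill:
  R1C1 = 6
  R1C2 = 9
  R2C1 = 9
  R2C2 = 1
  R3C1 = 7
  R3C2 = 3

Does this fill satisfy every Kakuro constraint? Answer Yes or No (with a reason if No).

Yes

Across: 6+9=15; 9+1=10; 7+3=10. Down: 6+9+7=22; 9+1+3=13. No digit repeats within any run.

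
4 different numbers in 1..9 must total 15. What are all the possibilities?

{1,2,3,9}; {1,2,4,8}; {1,2,5,7}; {1,3,4,7}; {1,3,5,6}; {2,3,4,6}

4 distinct digits from 1–9 sum between 10 and 30.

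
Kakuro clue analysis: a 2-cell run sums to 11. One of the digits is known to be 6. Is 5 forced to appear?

Yes

The only way to make 11 from 2 distinct digits under that restriction is {5,6}, which contains 5.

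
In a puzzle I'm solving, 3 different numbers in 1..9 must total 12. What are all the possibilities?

3 distinct digits from 1–9 sum between 6 and 24.

{1,2,9}; {1,3,8}; {1,4,7}; {1,5,6}; {2,3,7}; {2,4,6}; {3,4,5}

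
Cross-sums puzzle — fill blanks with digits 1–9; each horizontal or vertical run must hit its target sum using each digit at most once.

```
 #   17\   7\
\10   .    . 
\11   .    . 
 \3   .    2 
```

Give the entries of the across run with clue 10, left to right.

3 in 2 cells must be {1,2}; 7 in 3 cells must be {1,2,4}.
R2C2 = 4: the only remaining digit allowed by both the 11 across and the 7 down.
R3C1 = 3 − 2 = 1 completes the 3 across.
R1C2 = 7 − 6 = 1 completes the 7 down.
R2C1 = 11 − 4 = 7 completes the 11 across.
R1C1 = 10 − 1 = 9 completes the 10 across.

9 1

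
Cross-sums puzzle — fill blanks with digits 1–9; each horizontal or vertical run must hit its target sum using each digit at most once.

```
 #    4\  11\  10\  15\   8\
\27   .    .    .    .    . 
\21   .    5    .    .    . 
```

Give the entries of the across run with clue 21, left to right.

1 5 2 6 7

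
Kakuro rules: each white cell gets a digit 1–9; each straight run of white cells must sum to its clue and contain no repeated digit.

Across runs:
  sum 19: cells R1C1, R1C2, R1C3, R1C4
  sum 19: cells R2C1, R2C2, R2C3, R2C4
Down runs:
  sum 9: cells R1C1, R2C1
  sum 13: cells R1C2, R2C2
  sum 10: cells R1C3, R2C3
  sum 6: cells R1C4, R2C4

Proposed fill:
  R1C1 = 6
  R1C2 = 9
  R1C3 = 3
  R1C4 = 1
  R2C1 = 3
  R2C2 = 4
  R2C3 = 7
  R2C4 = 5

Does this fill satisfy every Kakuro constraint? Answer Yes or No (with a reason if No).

Across: 6+9+3+1=19; 3+4+7+5=19. Down: 6+3=9; 9+4=13; 3+7=10; 1+5=6. No digit repeats within any run.

Yes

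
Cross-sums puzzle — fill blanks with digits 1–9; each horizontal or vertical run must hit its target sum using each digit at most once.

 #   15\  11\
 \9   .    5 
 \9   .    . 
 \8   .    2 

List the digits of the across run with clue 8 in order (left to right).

6, 2

R1C1 = 9 − 5 = 4 completes the 9 across.
R2C2 = 11 − 7 = 4 completes the 11 down.
R3C1 = 8 − 2 = 6 completes the 8 across.
R2C1 = 9 − 4 = 5 completes the 9 across.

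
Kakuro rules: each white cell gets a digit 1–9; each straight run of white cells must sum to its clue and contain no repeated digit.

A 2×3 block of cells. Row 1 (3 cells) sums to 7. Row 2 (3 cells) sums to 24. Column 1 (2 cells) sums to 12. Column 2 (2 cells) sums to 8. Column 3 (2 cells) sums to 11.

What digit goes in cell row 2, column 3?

9

7 in 3 cells must be {1,2,4}; 24 in 3 cells must be {7,8,9}.
The 7 across and the 12 down share only 4, so (1,1) = 4.
Given what's placed, (1,3) must be 2 to fit the 7 across and 11 down.
(2,1) = 12 − 4 = 8 completes the 12 down.
(2,2) = 7: the only remaining digit allowed by both the 24 across and the 8 down.
(2,3) = 24 − 15 = 9 completes the 24 across.
(1,2) = 7 − 6 = 1 completes the 7 across.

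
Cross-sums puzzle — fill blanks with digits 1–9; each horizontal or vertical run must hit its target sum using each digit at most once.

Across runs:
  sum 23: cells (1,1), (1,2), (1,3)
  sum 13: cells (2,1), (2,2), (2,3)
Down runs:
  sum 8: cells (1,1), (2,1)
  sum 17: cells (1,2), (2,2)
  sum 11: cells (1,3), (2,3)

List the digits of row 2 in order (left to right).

2, 8, 3

23 in 3 cells must be {6,8,9}; 17 in 2 cells must be {8,9}.
The 23 across and the 8 down share only 6, so (1,1) = 6.
(2,1) = 8 − 6 = 2 completes the 8 down.
Given what's placed, (2,2) must be 8 to fit the 13 across and 17 down.
(2,3) = 13 − 10 = 3 completes the 13 across.
(1,2) = 17 − 8 = 9 completes the 17 down.
(1,3) = 23 − 15 = 8 completes the 23 across.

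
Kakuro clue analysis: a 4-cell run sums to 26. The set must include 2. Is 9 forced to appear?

The only way to make 26 from 4 distinct digits under that restriction is {2,7,8,9}, which contains 9.

Yes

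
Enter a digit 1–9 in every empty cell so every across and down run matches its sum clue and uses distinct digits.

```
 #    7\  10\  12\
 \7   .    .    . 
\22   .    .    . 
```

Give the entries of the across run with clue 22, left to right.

5 9 8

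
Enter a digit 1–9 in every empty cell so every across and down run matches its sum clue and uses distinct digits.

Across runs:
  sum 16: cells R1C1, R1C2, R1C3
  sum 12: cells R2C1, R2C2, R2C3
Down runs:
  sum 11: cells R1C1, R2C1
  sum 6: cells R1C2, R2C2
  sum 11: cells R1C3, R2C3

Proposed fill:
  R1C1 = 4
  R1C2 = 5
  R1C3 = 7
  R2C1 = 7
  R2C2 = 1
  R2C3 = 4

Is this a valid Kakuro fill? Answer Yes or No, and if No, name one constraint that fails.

Yes

Across: 4+5+7=16; 7+1+4=12. Down: 4+7=11; 5+1=6; 7+4=11. No digit repeats within any run.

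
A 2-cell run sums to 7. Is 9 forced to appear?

Counterexample: {1,6} sums to 7 without using 9.

No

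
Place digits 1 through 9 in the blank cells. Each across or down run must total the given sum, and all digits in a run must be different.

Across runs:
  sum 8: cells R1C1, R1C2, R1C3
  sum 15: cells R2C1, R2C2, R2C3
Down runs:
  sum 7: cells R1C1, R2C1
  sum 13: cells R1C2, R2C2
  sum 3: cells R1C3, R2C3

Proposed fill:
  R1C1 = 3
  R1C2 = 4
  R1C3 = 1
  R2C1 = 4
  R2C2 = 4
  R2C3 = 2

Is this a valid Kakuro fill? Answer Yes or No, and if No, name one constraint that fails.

No — the down run R1C2–R2C2 sums to 8, not 13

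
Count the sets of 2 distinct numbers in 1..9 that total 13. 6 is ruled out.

2

2 distinct digits from 1–9 sum between 3 and 17.
Dropping sets that contain 6.
Enumerating: {4,9}, {5,8}.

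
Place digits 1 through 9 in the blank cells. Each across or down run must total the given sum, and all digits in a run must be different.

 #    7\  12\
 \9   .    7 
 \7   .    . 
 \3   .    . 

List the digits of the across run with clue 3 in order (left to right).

1 2

3 in 2 cells must be {1,2}; 7 in 3 cells must be {1,2,4}.
R1C1 = 9 − 7 = 2 completes the 9 across.
Given what's placed, R3C1 must be 1 to fit the 3 across and 7 down.
R3C2 = 3 − 1 = 2 completes the 3 across.
R2C1 = 7 − 3 = 4 completes the 7 down.
R2C2 = 7 − 4 = 3 completes the 7 across.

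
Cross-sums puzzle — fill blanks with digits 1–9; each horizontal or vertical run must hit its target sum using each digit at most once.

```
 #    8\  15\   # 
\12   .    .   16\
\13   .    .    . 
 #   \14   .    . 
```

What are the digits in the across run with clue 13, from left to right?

16 in 2 cells must be {7,9}.
The 14 across and the 16 down share only 9, so R3C3 = 9.
R2C3 = 16 − 9 = 7 completes the 16 down.
R3C2 = 14 − 9 = 5 completes the 14 across.
No cell is forced outright now. R1C1 can only be 3 or 5 or 7 (the digits allowed by both its 12 across and its 8 down). If R1C1 = 5: that forces R1C2 = 7, after which R2C1 would have to be in {1,2,4,5} for the 13 across but in {3} for the 8 down — contradiction. If R1C1 = 7: then R1C2 would have to be in {5} for the 12 across but in {1,2,3,4,6,7,8,9} for the 15 down — contradiction. So R1C1 = 3.
R1C2 = 12 − 3 = 9 completes the 12 across.
R2C1 = 8 − 3 = 5 completes the 8 down.
R2C2 = 13 − 12 = 1 completes the 13 across.

5, 1, 7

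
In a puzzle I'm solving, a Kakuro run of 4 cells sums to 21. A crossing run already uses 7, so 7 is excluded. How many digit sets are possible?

4 distinct digits from 1–9 sum between 10 and 30.
Dropping sets that contain 7.
Enumerating: {1,3,8,9}, {1,5,6,9}, {2,4,6,9}, {2,5,6,8}, {3,4,5,9}, {3,4,6,8}.

6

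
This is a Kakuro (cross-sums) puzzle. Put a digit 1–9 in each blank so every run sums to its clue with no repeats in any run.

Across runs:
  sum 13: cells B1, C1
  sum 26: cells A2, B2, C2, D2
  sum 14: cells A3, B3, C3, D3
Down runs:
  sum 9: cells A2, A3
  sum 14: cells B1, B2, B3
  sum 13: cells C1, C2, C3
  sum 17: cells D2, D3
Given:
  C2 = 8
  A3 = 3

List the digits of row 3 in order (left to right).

17 in 2 cells must be {8,9}.
Given what's placed, C1 must be 4 to fit the 13 across and 13 down.
A2 = 9 − 3 = 6 completes the 9 down.
D2 = 9: the only remaining digit allowed by both the 26 across and the 17 down.
C3 = 13 − 12 = 1 completes the 13 down.
D3 = 17 − 9 = 8 completes the 17 down.
B1 = 13 − 4 = 9 completes the 13 across.
B2 = 26 − 23 = 3 completes the 26 across.
B3 = 14 − 12 = 2 completes the 14 across.

3, 2, 1, 8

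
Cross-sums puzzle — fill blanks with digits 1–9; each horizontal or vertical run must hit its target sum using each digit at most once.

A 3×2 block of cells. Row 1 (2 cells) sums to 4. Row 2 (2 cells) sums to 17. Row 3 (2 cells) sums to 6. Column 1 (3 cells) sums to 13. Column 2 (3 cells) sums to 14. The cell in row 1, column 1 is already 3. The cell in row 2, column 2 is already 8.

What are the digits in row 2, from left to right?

4 in 2 cells must be {1,3}; 17 in 2 cells must be {8,9}.
(1,2) = 4 − 3 = 1 completes the 4 across.
(2,1) = 17 − 8 = 9 completes the 17 across.
(3,1) = 13 − 12 = 1 completes the 13 down.
(3,2) = 6 − 1 = 5 completes the 6 across.

9, 8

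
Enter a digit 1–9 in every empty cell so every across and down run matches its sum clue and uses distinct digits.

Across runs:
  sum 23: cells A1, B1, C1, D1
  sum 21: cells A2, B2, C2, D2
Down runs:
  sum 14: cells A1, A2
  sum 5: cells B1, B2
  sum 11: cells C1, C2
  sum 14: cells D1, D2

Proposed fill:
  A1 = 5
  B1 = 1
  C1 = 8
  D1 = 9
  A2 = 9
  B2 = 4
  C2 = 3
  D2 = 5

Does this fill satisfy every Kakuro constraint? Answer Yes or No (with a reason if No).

Across: 5+1+8+9=23; 9+4+3+5=21. Down: 5+9=14; 1+4=5; 8+3=11; 9+5=14. No digit repeats within any run.

Yes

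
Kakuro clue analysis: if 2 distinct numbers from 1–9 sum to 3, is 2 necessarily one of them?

Yes

The only way to make 3 from 2 distinct digits is {1,2}, which contains 2.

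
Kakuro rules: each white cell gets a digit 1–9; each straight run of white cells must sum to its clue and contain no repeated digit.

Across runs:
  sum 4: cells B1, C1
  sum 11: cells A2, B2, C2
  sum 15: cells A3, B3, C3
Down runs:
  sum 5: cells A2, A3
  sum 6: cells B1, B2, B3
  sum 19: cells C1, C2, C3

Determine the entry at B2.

3

4 in 2 cells must be {1,3}; 6 in 3 cells must be {1,2,3}.
Only 3 fits C1 under both its across sum 4 and down sum 19.
Given what's placed, C2 must be 7 to fit the 11 across and 19 down.
C3 = 19 − 10 = 9 completes the 19 down.
B1 = 4 − 3 = 1 completes the 4 across.
B2 = 3: the only remaining digit allowed by both the 11 across and the 6 down.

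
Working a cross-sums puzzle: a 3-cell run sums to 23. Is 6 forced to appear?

The only way to make 23 from 3 distinct digits is {6,8,9}, which contains 6.

Yes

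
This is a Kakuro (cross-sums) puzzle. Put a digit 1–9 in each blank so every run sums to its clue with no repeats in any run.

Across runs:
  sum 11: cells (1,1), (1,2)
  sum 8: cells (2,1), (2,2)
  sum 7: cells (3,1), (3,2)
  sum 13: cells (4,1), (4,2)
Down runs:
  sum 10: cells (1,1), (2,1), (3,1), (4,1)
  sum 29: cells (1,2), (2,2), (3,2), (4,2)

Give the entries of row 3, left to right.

10 in 4 cells must be {1,2,3,4}; 29 in 4 cells must be {5,7,8,9}.
Only 5 fits (3,2) under both its across sum 7 and down sum 29.
The 13 across and the 10 down share only 4, so (4,1) = 4.
(4,2) = 13 − 4 = 9 completes the 13 across.
(2,2) = 7: the only remaining digit allowed by both the 8 across and the 29 down.
(3,1) = 7 − 5 = 2 completes the 7 across.

2 5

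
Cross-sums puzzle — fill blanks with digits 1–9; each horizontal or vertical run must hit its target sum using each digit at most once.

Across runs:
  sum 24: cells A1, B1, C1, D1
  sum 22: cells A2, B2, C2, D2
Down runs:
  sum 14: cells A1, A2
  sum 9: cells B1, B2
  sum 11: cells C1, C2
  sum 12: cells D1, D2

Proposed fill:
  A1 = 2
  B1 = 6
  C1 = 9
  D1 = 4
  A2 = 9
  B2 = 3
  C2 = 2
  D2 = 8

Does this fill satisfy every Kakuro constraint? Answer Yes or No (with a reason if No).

No — the down run A1–A2 sums to 11, not 14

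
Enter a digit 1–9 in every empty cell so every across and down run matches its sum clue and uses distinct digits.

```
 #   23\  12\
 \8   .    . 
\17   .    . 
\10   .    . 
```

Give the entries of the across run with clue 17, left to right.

8 9

17 in 2 cells must be {8,9}; 23 in 3 cells must be {6,8,9}.
The 8 across and the 23 down share only 6, so R1C1 = 6.
R1C2 = 8 − 6 = 2 completes the 8 across.
Given what's placed, R2C2 must be 9 to fit the 17 across and 12 down.
R3C2 = 12 − 11 = 1 completes the 12 down.
R2C1 = 17 − 9 = 8 completes the 17 across.
R3C1 = 10 − 1 = 9 completes the 10 across.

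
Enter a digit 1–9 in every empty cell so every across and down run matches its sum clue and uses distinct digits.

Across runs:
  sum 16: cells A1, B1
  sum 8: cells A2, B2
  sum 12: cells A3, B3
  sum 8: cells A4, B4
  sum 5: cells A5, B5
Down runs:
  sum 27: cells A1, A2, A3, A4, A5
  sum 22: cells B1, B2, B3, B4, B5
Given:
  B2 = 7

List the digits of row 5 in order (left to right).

4, 1

16 in 2 cells must be {7,9}.
Given what's placed, B1 must be 9 to fit the 16 across and 22 down.
A2 = 8 − 7 = 1 completes the 8 across.
Given what's placed, B3 must be 3 to fit the 12 across and 22 down.
A1 = 16 − 9 = 7 completes the 16 across.
A3 = 12 − 3 = 9 completes the 12 across.
Nothing is forced directly, so branch on A4, whose candidates are 2 or 6. If A4 = 2: then B4 would have to be in {6} for the 8 across but in {1,2} for the 22 down — contradiction. So A4 = 6.
B4 = 8 − 6 = 2 completes the 8 across.
A5 = 27 − 23 = 4 completes the 27 down.
B5 = 5 − 4 = 1 completes the 5 across.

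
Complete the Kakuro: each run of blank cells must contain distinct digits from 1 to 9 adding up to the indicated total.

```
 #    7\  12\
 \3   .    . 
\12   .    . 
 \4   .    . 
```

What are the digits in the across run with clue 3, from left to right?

3 in 2 cells must be {1,2}; 4 in 2 cells must be {1,3}; 7 in 3 cells must be {1,2,4}.
The 12 across and the 7 down share only 4, so R2C1 = 4.
R2C2 = 12 − 4 = 8 completes the 12 across.
Given what's placed, R3C1 must be 1 to fit the 4 across and 7 down.
R3C2 = 4 − 1 = 3 completes the 4 across.
R1C1 = 7 − 5 = 2 completes the 7 down.
R1C2 = 3 − 2 = 1 completes the 3 across.

2 1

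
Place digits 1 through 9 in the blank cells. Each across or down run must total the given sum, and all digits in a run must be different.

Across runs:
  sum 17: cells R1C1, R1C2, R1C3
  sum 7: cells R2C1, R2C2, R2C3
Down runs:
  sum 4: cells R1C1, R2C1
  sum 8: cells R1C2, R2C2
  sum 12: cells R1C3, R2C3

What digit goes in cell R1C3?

7 in 3 cells must be {1,2,4}; 4 in 2 cells must be {1,3}.
The 7 across and the 4 down share only 1, so R2C1 = 1.
Given what's placed, R2C2 must be 2 to fit the 7 across and 8 down.
R2C3 = 7 − 3 = 4 completes the 7 across.
R1C1 = 4 − 1 = 3 completes the 4 down.
R1C2 = 8 − 2 = 6 completes the 8 down.
R1C3 = 17 − 9 = 8 completes the 17 across.

8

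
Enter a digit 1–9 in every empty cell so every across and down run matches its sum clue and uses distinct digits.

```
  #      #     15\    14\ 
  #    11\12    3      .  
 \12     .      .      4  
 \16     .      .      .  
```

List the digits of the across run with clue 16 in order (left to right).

8 7 1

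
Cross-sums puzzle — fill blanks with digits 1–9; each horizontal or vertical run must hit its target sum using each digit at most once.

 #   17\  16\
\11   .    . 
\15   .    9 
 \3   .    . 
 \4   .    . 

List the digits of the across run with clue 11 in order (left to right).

3 in 2 cells must be {1,2}; 4 in 2 cells must be {1,3}.
R2C1 = 15 − 9 = 6 completes the 15 across.
R4C2 = 1: the only remaining digit allowed by both the 4 across and the 16 down.
Given what's placed, R3C2 must be 2 to fit the 3 across and 16 down.
R4C1 = 4 − 1 = 3 completes the 4 across.
R1C1 = 7: the only remaining digit allowed by both the 11 across and the 17 down.
R1C2 = 11 − 7 = 4 completes the 11 across.
R3C1 = 3 − 2 = 1 completes the 3 across.

7 4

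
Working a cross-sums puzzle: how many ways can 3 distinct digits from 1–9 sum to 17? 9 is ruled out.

4

3 distinct digits from 1–9 sum between 6 and 24.
Dropping sets that contain 9.
Enumerating: {2,7,8}, {3,6,8}, {4,5,8}, {4,6,7}.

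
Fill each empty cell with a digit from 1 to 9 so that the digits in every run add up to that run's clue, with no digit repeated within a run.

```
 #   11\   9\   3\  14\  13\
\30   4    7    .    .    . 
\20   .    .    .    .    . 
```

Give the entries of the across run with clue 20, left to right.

7 2 1 6 4

3 in 2 cells must be {1,2}.
R1C3 = 2: the only remaining digit allowed by both the 30 across and the 3 down.
R2C1 = 11 − 4 = 7 completes the 11 down.
R2C2 = 9 − 7 = 2 completes the 9 down.
R2C3 = 3 − 2 = 1 completes the 3 down.
Given what's placed, R2C4 must be 6 to fit the 20 across and 14 down.
R2C5 = 20 − 16 = 4 completes the 20 across.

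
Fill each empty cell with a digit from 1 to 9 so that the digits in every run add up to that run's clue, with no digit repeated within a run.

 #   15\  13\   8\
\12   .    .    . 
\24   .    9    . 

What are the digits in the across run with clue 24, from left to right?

24 in 3 cells must be {7,8,9}.
R1C2 = 13 − 9 = 4 completes the 13 down.
R2C3 = 7: the only remaining digit allowed by both the 24 across and the 8 down.
R1C3 = 8 − 7 = 1 completes the 8 down.
R2C1 = 24 − 16 = 8 completes the 24 across.
R1C1 = 12 − 5 = 7 completes the 12 across.

8 9 7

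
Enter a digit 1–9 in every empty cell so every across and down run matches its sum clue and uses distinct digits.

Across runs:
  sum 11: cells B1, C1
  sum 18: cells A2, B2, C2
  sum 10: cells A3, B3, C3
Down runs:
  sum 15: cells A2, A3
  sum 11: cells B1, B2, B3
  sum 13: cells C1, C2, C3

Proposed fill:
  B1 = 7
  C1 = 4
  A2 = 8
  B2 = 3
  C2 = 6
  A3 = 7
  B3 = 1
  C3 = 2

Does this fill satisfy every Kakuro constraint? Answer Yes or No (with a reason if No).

No — the across run A2–C2 sums to 17, not 18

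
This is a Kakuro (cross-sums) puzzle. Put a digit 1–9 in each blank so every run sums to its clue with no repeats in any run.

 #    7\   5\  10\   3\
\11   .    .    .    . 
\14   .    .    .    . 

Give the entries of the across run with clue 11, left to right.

5 1 3 2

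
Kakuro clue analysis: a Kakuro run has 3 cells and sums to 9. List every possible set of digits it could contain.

{1,2,6}; {1,3,5}; {2,3,4}

3 distinct digits from 1–9 sum between 6 and 24.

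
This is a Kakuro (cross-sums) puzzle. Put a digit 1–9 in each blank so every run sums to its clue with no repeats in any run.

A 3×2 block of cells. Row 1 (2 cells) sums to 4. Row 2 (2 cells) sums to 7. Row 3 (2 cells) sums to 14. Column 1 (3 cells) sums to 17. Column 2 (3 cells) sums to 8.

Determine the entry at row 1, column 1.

3

4 in 2 cells must be {1,3}.
The 14 across and the 8 down share only 5, so (3,2) = 5.
Given what's placed, (1,2) must be 1 to fit the 4 across and 8 down.
(2,2) = 8 − 6 = 2 completes the 8 down.
(3,1) = 14 − 5 = 9 completes the 14 across.
(1,1) = 4 − 1 = 3 completes the 4 across.
(2,1) = 7 − 2 = 5 completes the 7 across.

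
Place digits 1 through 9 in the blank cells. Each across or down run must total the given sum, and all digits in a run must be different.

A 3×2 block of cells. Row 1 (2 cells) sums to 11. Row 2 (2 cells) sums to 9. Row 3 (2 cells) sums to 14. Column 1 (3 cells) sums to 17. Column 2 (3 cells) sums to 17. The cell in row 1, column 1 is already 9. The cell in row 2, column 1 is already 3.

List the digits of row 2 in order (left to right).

(1,2) = 11 − 9 = 2 completes the 11 across.
(2,2) = 9 − 3 = 6 completes the 9 across.
(3,1) = 17 − 12 = 5 completes the 17 down.
(3,2) = 14 − 5 = 9 completes the 14 across.

3 6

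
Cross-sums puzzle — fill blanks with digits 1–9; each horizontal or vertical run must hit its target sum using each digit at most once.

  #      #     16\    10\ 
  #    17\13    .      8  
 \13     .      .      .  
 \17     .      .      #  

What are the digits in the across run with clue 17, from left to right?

17 in 2 cells must be {8,9}.
R1C2 = 13 − 8 = 5 completes the 13 across.
R2C3 = 10 − 8 = 2 completes the 10 down.
Given what's placed, R2C1 must be 8 to fit the 13 across and 17 down.
R2C2 = 13 − 10 = 3 completes the 13 across.
R3C1 = 17 − 8 = 9 completes the 17 down.
R3C2 = 17 − 9 = 8 completes the 17 across.

9, 8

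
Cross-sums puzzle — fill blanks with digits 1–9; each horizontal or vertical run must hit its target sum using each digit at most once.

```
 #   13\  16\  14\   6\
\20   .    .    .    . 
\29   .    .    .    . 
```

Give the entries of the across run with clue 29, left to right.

9, 7, 8, 5

29 in 4 cells must be {5,7,8,9}; 16 in 2 cells must be {7,9}.
Only 5 fits R2C4 under both its across sum 29 and down sum 6.
R1C4 = 6 − 5 = 1 completes the 6 down.
Nothing is forced directly, so branch on R1C2, whose candidates are 7 or 9. If R1C2 = 7: that forces R2C2 = 9, R2C3 = 8, after which R1C3 would have to be in {3,4,8,9} for the 20 across but in {6} for the 14 down — contradiction. So R1C2 = 9.
R2C2 = 16 − 9 = 7 completes the 16 down.
No cell is forced outright now. R1C3 can only be 6 or 8 (the digits allowed by both its 20 across and its 14 down). If R1C3 = 8: then R1C1 would have to be in {2} for the 20 across but in {4,5,6,7,8,9} for the 13 down — contradiction. So R1C3 = 6.
R1C1 = 20 − 16 = 4 completes the 20 across.
R2C1 = 13 − 4 = 9 completes the 13 down.
R2C3 = 29 − 21 = 8 completes the 29 across.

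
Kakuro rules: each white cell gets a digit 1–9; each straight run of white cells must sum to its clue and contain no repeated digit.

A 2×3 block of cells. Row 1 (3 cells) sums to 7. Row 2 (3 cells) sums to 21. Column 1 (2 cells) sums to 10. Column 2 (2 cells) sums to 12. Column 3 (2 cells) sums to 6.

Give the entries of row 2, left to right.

9, 8, 4

7 in 3 cells must be {1,2,4}.
The 7 across and the 12 down share only 4, so (1,2) = 4.
(2,2) = 12 − 4 = 8 completes the 12 down.
Given what's placed, (2,3) must be 4 to fit the 21 across and 6 down.
(1,3) = 6 − 4 = 2 completes the 6 down.
(2,1) = 21 − 12 = 9 completes the 21 across.
(1,1) = 7 − 6 = 1 completes the 7 across.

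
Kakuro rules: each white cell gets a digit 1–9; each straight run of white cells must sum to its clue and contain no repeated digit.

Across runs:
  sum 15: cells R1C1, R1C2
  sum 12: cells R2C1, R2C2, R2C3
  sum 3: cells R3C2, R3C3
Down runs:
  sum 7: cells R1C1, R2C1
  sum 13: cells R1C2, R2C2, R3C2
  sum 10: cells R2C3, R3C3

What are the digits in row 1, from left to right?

6, 9

3 in 2 cells must be {1,2}.
The 15 across and the 7 down share only 6, so R1C1 = 6.
R1C2 = 15 − 6 = 9 completes the 15 across.
R2C1 = 7 − 6 = 1 completes the 7 down.
R2C2 = 3: the only remaining digit allowed by both the 12 across and the 13 down.
R2C3 = 12 − 4 = 8 completes the 12 across.
R3C2 = 13 − 12 = 1 completes the 13 down.
R3C3 = 3 − 1 = 2 completes the 3 across.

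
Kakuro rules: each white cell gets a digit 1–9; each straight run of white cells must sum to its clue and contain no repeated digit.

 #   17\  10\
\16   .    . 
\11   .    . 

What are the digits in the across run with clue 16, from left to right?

16 in 2 cells must be {7,9}; 17 in 2 cells must be {8,9}.
The 16 across and the 17 down share only 9, so R1C1 = 9.
R1C2 = 16 − 9 = 7 completes the 16 across.
R2C1 = 17 − 9 = 8 completes the 17 down.
R2C2 = 11 − 8 = 3 completes the 11 across.

9 7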